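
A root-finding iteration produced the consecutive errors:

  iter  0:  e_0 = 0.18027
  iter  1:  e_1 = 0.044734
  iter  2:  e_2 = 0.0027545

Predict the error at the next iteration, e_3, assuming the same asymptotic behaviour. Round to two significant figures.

First estimate the order: p ≈ ln(e_2/e_1) / ln(e_1/e_0) = ln(0.0027545/0.044734)/ln(0.044734/0.18027) = ln(0.0615751)/ln(0.24815) ≈ 2.0000.
Then e_3 ≈ e_2·(e_2/e_1)^p = 0.0027545·(0.0615751)^2.0000 = 0.0027545·0.00379149 ≈ 1.044e-05.

1.0e-5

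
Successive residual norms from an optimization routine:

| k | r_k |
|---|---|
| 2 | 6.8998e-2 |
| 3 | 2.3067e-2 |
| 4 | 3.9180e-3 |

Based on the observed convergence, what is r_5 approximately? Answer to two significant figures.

First estimate the order: p ≈ ln(r_4/r_3) / ln(r_3/r_2) = ln(3.9180e-3/2.3067e-2)/ln(2.3067e-2/6.8998e-2) = ln(0.169853)/ln(0.334314) ≈ 1.6180.
Then r_5 ≈ r_4·(r_4/r_3)^p = 3.9180e-3·(0.169853)^1.6180 = 3.9180e-3·0.0567882 ≈ 0.0002225.

2.2e-4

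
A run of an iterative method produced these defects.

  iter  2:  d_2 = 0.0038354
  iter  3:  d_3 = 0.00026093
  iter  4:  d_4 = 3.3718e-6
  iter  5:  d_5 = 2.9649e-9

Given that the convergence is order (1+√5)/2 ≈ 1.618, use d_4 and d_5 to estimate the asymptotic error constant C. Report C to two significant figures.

2.1

C ≈ d_5 / d_4^1.618
  = 2.9649e-9 / (3.3718e-6)^1.618
  = 2.9649e-9 / 1.39985e-09 ≈ 2.118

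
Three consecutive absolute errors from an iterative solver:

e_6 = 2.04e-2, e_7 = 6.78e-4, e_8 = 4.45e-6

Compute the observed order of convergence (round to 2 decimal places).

p ≈ ln(e_8/e_7) / ln(e_7/e_6)
  = ln(4.45e-6/6.78e-4) / ln(6.78e-4/2.04e-2)
  = ln(0.00656342) / ln(0.0332353)
  = -5.02624 / -3.40414 ≈ 1.47651

1.48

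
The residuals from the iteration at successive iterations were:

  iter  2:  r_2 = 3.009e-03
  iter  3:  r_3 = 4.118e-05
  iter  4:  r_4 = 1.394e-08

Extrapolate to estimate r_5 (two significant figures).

4.8e-15

First estimate the order: p ≈ ln(r_4/r_3) / ln(r_3/r_2) = ln(1.394e-08/4.118e-05)/ln(4.118e-05/3.009e-03) = ln(0.000338514)/ln(0.0136856) ≈ 1.8621.
Then r_5 ≈ r_4·(r_4/r_3)^p = 1.394e-08·(0.000338514)^1.8621 = 1.394e-08·3.44925e-07 ≈ 4.808e-15.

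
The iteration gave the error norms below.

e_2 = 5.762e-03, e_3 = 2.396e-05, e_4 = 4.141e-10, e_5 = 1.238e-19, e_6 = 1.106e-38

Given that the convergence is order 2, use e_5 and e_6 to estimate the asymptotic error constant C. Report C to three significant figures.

0.722

C ≈ e_6 / e_5^2
  = 1.106e-38 / (1.238e-19)^2
  = 1.106e-38 / 1.53264e-38 ≈ 0.72163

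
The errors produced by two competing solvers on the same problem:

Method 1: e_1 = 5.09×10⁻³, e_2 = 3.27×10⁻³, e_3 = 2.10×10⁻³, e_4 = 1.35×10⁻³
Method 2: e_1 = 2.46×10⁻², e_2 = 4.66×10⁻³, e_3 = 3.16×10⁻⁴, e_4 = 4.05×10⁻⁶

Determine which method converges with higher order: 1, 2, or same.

Method 1: p ≈ ln(1.35×10⁻³/2.10×10⁻³)/ln(2.10×10⁻³/3.27×10⁻³) ≈ 1.00.
Method 2: p ≈ ln(4.05×10⁻⁶/3.16×10⁻⁴)/ln(3.16×10⁻⁴/4.66×10⁻³) ≈ 1.62.
Method 2 has the higher order (≈1.6 vs ≈1.0).

2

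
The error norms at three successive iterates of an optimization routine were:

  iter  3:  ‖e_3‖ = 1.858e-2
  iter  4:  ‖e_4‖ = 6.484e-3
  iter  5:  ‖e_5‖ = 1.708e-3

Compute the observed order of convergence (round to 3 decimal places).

p ≈ ln(‖e_5‖/‖e_4‖) / ln(‖e_4‖/‖e_3‖)
  = ln(1.708e-3/6.484e-3) / ln(6.484e-3/1.858e-2)
  = ln(0.263418) / ln(0.348977)
  = -1.334013 / -1.052749 ≈ 1.267171

1.267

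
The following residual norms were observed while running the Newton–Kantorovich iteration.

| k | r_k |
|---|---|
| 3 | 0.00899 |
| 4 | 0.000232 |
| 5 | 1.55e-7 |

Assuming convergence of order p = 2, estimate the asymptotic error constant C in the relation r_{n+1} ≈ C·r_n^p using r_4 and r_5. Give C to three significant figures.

2.88

C ≈ r_5 / r_4^2
  = 1.55e-7 / (0.000232)^2
  = 1.55e-7 / 5.3824e-08 ≈ 2.8798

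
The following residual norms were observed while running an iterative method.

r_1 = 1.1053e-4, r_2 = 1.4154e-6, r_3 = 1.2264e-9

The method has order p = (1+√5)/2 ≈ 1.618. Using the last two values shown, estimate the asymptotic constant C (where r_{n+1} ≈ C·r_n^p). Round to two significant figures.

3.6

C ≈ r_3 / r_2^1.618
  = 1.2264e-9 / (1.4154e-6)^1.618
  = 1.2264e-9 / 3.43655e-10 ≈ 3.5687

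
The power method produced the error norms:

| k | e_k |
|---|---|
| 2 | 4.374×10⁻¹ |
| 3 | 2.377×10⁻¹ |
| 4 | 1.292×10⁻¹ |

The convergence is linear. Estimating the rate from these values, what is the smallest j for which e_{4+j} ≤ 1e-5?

Rate ρ ≈ e_4/e_3 = 1.292×10⁻¹/2.377×10⁻¹ = 0.5435.
After j more steps, e_{4+j} ≈ 1.292×10⁻¹·ρ^j; need ρ^j ≤ 1e-5/1.292×10⁻¹ = 7.73994e-05.
j ≥ ln(7.73994e-05)/ln(0.5435) = -9.4665/-0.60973 = 15.526.
So 16 more iterations are needed.

16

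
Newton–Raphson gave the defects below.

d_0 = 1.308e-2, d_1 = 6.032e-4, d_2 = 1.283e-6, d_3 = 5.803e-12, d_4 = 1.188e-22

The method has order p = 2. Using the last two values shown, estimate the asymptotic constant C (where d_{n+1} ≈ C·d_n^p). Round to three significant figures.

3.53

C ≈ d_4 / d_3^2
  = 1.188e-22 / (5.803e-12)^2
  = 1.188e-22 / 3.36748e-23 ≈ 3.5279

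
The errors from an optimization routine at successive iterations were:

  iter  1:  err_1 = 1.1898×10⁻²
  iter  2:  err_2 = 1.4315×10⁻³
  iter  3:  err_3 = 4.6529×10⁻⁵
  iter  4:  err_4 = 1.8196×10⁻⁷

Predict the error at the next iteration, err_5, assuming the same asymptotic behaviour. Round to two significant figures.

First estimate the order: p ≈ ln(err_4/err_3) / ln(err_3/err_2) = ln(1.8196×10⁻⁷/4.6529×10⁻⁵)/ln(4.6529×10⁻⁵/1.4315×10⁻³) = ln(0.00391068)/ln(0.0325037) ≈ 1.6180.
Then err_5 ≈ err_4·(err_4/err_3)^p = 1.8196×10⁻⁷·(0.00391068)^1.6180 = 1.8196×10⁻⁷·0.000127135 ≈ 2.313e-11.

2.3e-11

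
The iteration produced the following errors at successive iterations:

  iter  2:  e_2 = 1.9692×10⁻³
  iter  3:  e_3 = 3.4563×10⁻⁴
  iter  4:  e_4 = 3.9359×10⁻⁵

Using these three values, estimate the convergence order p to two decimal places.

p ≈ ln(e_4/e_3) / ln(e_3/e_2)
  = ln(3.9359×10⁻⁵/3.4563×10⁻⁴) / ln(3.4563×10⁻⁴/1.9692×10⁻³)
  = ln(0.113876) / ln(0.175518)
  = -2.17265 / -1.74001 ≈ 1.24864

1.25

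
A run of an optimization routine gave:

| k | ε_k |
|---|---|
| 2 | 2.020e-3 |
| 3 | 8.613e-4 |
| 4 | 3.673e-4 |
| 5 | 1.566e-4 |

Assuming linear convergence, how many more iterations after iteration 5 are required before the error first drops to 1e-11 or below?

20

Rate ρ ≈ ε_5/ε_4 = 1.566e-4/3.673e-4 = 0.4264.
After j more steps, ε_{5+j} ≈ 1.566e-4·ρ^j; need ρ^j ≤ 1e-11/1.566e-4 = 6.3857e-08.
j ≥ ln(6.3857e-08)/ln(0.4264) = -16.5666/-0.85238 = 19.436.
So 20 more iterations are needed.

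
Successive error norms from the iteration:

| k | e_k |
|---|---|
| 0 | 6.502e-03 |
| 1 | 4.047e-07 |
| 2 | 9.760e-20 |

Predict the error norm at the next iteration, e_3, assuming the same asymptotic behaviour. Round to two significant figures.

First estimate the order: p ≈ ln(e_2/e_1) / ln(e_1/e_0) = ln(9.760e-20/4.047e-07)/ln(4.047e-07/6.502e-03) = ln(2.41166e-13)/ln(6.22424e-05) ≈ 3.0000.
Then e_3 ≈ e_2·(e_2/e_1)^p = 9.760e-20·(2.41166e-13)^3.0000 = 9.760e-20·1.40265e-38 ≈ 1.369e-57.

1.4e-57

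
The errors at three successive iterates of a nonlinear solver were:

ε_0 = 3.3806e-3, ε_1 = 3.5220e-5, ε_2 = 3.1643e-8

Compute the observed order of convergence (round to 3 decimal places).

p ≈ ln(ε_2/ε_1) / ln(ε_1/ε_0)
  = ln(3.1643e-8/3.5220e-5) / ln(3.5220e-5/3.3806e-3)
  = ln(0.000898438) / ln(0.0104183)
  = -7.014853 / -4.564191 ≈ 1.536932

1.537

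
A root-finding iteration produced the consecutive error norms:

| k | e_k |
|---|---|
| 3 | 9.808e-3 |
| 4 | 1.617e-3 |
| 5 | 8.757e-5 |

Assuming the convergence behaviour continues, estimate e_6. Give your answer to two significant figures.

7.8e-7

First estimate the order: p ≈ ln(e_5/e_4) / ln(e_4/e_3) = ln(8.757e-5/1.617e-3)/ln(1.617e-3/9.808e-3) = ln(0.0541558)/ln(0.164865) ≈ 1.6176.
Then e_6 ≈ e_5·(e_5/e_4)^p = 8.757e-5·(0.0541558)^1.6176 = 8.757e-5·0.00894425 ≈ 7.832e-07.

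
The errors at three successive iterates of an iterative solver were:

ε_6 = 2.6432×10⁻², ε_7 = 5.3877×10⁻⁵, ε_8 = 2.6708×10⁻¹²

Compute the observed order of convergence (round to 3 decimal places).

2.715

p ≈ ln(ε_8/ε_7) / ln(ε_7/ε_6)
  = ln(2.6708×10⁻¹²/5.3877×10⁻⁵) / ln(5.3877×10⁻⁵/2.6432×10⁻²)
  = ln(4.95722e-08) / ln(0.00203832)
  = -16.819836 / -6.195629 ≈ 2.714791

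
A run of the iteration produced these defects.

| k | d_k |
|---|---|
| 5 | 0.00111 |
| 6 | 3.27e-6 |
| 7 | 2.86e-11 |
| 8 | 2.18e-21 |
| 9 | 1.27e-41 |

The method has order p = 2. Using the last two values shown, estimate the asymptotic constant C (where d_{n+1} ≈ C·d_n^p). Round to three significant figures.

C ≈ d_9 / d_8^2
  = 1.27e-41 / (2.18e-21)^2
  = 1.27e-41 / 4.7524e-42 ≈ 2.6723

2.67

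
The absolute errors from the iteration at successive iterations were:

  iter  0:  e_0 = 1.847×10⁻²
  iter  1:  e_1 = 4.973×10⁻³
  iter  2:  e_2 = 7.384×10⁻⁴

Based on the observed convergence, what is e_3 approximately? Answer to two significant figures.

First estimate the order: p ≈ ln(e_2/e_1) / ln(e_1/e_0) = ln(7.384×10⁻⁴/4.973×10⁻³)/ln(4.973×10⁻³/1.847×10⁻²) = ln(0.148482)/ln(0.269247) ≈ 1.4536.
Then e_3 ≈ e_2·(e_2/e_1)^p = 7.384×10⁻⁴·(0.148482)^1.4536 = 7.384×10⁻⁴·0.0625094 ≈ 4.616e-05.

4.6e-5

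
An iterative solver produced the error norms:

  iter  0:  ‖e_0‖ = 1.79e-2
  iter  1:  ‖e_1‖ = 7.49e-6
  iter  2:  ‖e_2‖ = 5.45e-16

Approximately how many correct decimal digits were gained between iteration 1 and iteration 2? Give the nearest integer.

10

Digits gained ≈ log₁₀(‖e_1‖/‖e_2‖) = log₁₀(7.49e-6/5.45e-16) = log₁₀(1.37431e+10) ≈ 10.138.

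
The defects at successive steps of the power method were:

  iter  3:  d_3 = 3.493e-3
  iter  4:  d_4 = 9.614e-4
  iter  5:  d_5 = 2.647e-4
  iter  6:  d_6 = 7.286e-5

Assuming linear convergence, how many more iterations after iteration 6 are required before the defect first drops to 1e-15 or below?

Rate ρ ≈ d_6/d_5 = 7.286e-5/2.647e-4 = 0.2753.
After j more steps, d_{6+j} ≈ 7.286e-5·ρ^j; need ρ^j ≤ 1e-15/7.286e-5 = 1.3725e-11.
j ≥ ln(1.3725e-11)/ln(0.2753) = -25.0118/-1.28989 = 19.391.
So 20 more iterations are needed.

20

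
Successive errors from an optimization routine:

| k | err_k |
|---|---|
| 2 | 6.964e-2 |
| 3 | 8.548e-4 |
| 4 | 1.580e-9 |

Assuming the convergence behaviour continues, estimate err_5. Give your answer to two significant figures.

1.0e-26

First estimate the order: p ≈ ln(err_4/err_3) / ln(err_3/err_2) = ln(1.580e-9/8.548e-4)/ln(8.548e-4/6.964e-2) = ln(1.84839e-06)/ln(0.0122746) ≈ 3.0001.
Then err_5 ≈ err_4·(err_4/err_3)^p = 1.580e-9·(1.84839e-06)^3.0001 = 1.580e-9·6.30678e-18 ≈ 9.965e-27.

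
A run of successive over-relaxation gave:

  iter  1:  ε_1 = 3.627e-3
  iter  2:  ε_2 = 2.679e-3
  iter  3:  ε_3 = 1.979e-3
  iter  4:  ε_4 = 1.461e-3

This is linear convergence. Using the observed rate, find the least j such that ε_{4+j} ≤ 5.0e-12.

65

Rate ρ ≈ ε_4/ε_3 = 1.461e-3/1.979e-3 = 0.7383.
After j more steps, ε_{4+j} ≈ 1.461e-3·ρ^j; need ρ^j ≤ 5.0e-12/1.461e-3 = 3.42231e-09.
j ≥ ln(3.42231e-09)/ln(0.7383) = -19.4930/-0.30341 = 64.246.
So 65 more iterations are needed.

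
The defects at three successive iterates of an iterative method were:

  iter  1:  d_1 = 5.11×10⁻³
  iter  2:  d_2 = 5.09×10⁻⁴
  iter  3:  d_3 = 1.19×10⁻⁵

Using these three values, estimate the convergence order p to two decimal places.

p ≈ ln(d_3/d_2) / ln(d_2/d_1)
  = ln(1.19×10⁻⁵/5.09×10⁻⁴) / ln(5.09×10⁻⁴/5.11×10⁻³)
  = ln(0.0233792) / ln(0.0996086)
  = -3.75591 / -2.30651 ≈ 1.62840

1.63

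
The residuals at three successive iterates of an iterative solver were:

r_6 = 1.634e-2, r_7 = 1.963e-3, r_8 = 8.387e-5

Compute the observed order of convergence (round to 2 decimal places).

p ≈ ln(r_8/r_7) / ln(r_7/r_6)
  = ln(8.387e-5/1.963e-3) / ln(1.963e-3/1.634e-2)
  = ln(0.0427254) / ln(0.120135)
  = -3.15296 / -2.11914 ≈ 1.48785

1.49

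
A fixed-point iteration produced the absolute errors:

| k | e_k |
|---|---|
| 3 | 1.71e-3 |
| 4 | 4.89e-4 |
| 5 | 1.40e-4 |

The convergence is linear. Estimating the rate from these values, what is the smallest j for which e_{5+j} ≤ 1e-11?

Rate ρ ≈ e_5/e_4 = 1.40e-4/4.89e-4 = 0.2863.
After j more steps, e_{5+j} ≈ 1.40e-4·ρ^j; need ρ^j ≤ 1e-11/1.40e-4 = 7.14286e-08.
j ≥ ln(7.14286e-08)/ln(0.2863) = -16.4546/-1.25072 = 13.156.
So 14 more iterations are needed.

14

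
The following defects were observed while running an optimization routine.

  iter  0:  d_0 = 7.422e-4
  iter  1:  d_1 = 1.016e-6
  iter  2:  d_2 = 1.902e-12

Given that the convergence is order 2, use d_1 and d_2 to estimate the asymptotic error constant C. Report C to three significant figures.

1.84

C ≈ d_2 / d_1^2
  = 1.902e-12 / (1.016e-6)^2
  = 1.902e-12 / 1.03226e-12 ≈ 1.8426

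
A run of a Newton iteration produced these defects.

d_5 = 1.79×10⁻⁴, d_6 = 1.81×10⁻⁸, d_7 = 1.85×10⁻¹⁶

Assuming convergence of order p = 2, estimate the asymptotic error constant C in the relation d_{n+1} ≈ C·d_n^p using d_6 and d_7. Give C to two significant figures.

C ≈ d_7 / d_6^2
  = 1.85×10⁻¹⁶ / (1.81×10⁻⁸)^2
  = 1.85×10⁻¹⁶ / 3.2761e-16 ≈ 0.5647

0.56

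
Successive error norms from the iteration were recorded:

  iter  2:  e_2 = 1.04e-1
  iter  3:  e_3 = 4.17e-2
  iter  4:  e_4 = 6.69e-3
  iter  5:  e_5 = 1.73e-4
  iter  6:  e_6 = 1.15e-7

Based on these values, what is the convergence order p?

Consecutive ratios: e_6/e_5 = 1.15e-7/1.73e-4 = 0.00066474, e_5/e_4 = 1.73e-4/6.69e-3 = 0.0258595.
p ≈ ln(0.00066474)/ln(0.0258595) = -7.3161/-3.6551 ≈ 2.00.
So the convergence is quadratic (order 2).

2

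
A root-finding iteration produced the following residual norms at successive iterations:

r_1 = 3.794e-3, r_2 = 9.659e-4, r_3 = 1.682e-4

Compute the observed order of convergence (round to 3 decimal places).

1.278

p ≈ ln(r_3/r_2) / ln(r_2/r_1)
  = ln(1.682e-4/9.659e-4) / ln(9.659e-4/3.794e-3)
  = ln(0.174138) / ln(0.254586)
  = -1.747907 / -1.368117 ≈ 1.277601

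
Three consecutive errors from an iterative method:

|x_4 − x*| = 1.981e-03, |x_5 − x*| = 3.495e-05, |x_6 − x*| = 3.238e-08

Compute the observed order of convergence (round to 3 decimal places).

1.730

p ≈ ln(|x_6 − x*|/|x_5 − x*|) / ln(|x_5 − x*|/|x_4 − x*|)
  = ln(3.238e-08/3.495e-05) / ln(3.495e-05/1.981e-03)
  = ln(0.000926466) / ln(0.0176426)
  = -6.984133 / -4.037439 ≈ 1.729842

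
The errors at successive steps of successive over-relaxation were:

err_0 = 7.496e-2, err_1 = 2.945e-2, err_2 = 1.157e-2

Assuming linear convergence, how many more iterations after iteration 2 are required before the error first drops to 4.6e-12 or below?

Rate ρ ≈ err_2/err_1 = 1.157e-2/2.945e-2 = 0.3929.
After j more steps, err_{2+j} ≈ 1.157e-2·ρ^j; need ρ^j ≤ 4.6e-12/1.157e-2 = 3.9758e-10.
j ≥ ln(3.9758e-10)/ln(0.3929) = -21.6456/-0.93420 = 23.170.
So 24 more iterations are needed.

24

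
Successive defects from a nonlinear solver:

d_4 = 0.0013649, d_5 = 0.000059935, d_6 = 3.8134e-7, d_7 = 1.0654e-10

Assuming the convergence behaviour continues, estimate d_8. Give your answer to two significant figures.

1.9e-16

First estimate the order: p ≈ ln(d_7/d_6) / ln(d_6/d_5) = ln(1.0654e-10/3.8134e-7)/ln(3.8134e-7/0.000059935) = ln(0.000279383)/ln(0.00636256) ≈ 1.6180.
Then d_8 ≈ d_7·(d_7/d_6)^p = 1.0654e-10·(0.000279383)^1.6180 = 1.0654e-10·1.77808e-06 ≈ 1.894e-16.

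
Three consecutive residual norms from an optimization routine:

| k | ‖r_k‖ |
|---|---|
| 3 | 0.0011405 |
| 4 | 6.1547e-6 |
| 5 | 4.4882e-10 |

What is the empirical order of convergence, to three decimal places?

1.824

p ≈ ln(‖r_5‖/‖r_4‖) / ln(‖r_4‖/‖r_3‖)
  = ln(4.4882e-10/6.1547e-6) / ln(6.1547e-6/0.0011405)
  = ln(7.29231e-05) / ln(0.00539649)
  = -9.526105 / -5.222007 ≈ 1.824223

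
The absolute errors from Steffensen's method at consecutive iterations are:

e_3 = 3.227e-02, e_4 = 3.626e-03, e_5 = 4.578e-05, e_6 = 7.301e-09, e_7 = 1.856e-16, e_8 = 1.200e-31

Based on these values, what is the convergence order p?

Consecutive ratios: e_8/e_7 = 1.200e-31/1.856e-16 = 6.46552e-16, e_7/e_6 = 1.856e-16/7.301e-09 = 2.54212e-08.
p ≈ ln(6.46552e-16)/ln(2.54212e-08) = -34.9749/-17.4877 ≈ 2.00.
So the convergence is quadratic (order 2).

2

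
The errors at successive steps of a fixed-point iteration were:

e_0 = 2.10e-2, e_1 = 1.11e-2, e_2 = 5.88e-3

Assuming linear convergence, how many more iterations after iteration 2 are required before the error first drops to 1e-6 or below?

14

Rate ρ ≈ e_2/e_1 = 5.88e-3/1.11e-2 = 0.5297.
After j more steps, e_{2+j} ≈ 5.88e-3·ρ^j; need ρ^j ≤ 1e-6/5.88e-3 = 0.000170068.
j ≥ ln(0.000170068)/ln(0.5297) = -8.6793/-0.63544 = 13.659.
So 14 more iterations are needed.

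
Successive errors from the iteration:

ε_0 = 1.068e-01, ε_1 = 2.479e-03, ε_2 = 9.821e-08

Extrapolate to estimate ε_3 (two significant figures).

1.4e-19

First estimate the order: p ≈ ln(ε_2/ε_1) / ln(ε_1/ε_0) = ln(9.821e-08/2.479e-03)/ln(2.479e-03/1.068e-01) = ln(3.96168e-05)/ln(0.0232116) ≈ 2.6936.
Then ε_3 ≈ ε_2·(ε_2/ε_1)^p = 9.821e-08·(3.96168e-05)^2.6936 = 9.821e-08·1.38819e-12 ≈ 1.363e-19.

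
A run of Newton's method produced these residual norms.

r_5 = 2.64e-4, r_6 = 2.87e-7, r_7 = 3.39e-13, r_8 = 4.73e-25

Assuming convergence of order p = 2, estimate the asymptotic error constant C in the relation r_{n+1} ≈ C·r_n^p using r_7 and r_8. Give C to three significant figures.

C ≈ r_8 / r_7^2
  = 4.73e-25 / (3.39e-13)^2
  = 4.73e-25 / 1.14921e-25 ≈ 4.1159

4.12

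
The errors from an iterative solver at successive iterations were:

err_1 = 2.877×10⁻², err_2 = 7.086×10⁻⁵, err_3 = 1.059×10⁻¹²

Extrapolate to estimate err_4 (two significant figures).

3.5e-36

First estimate the order: p ≈ ln(err_3/err_2) / ln(err_2/err_1) = ln(1.059×10⁻¹²/7.086×10⁻⁵)/ln(7.086×10⁻⁵/2.877×10⁻²) = ln(1.4945e-08)/ln(0.00246298) ≈ 3.0000.
Then err_4 ≈ err_3·(err_3/err_2)^p = 1.059×10⁻¹²·(1.4945e-08)^3.0000 = 1.059×10⁻¹²·3.33801e-24 ≈ 3.535e-36.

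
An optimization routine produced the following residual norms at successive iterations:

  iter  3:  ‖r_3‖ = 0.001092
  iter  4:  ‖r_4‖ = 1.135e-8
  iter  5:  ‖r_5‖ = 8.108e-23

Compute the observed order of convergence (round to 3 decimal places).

2.839

p ≈ ln(‖r_5‖/‖r_4‖) / ln(‖r_4‖/‖r_3‖)
  = ln(8.108e-23/1.135e-8) / ln(1.135e-8/0.001092)
  = ln(7.14361e-15) / ln(1.03938e-05)
  = -32.572558 / -11.474301 ≈ 2.838740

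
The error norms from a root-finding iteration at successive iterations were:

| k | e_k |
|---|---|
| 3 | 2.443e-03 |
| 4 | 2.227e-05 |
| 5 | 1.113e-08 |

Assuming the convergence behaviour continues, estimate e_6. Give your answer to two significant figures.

First estimate the order: p ≈ ln(e_5/e_4) / ln(e_4/e_3) = ln(1.113e-08/2.227e-05)/ln(2.227e-05/2.443e-03) = ln(0.000499775)/ln(0.00911584) ≈ 1.6181.
Then e_6 ≈ e_5·(e_5/e_4)^p = 1.113e-08·(0.000499775)^1.6181 = 1.113e-08·4.55289e-06 ≈ 5.067e-14.

5.1e-14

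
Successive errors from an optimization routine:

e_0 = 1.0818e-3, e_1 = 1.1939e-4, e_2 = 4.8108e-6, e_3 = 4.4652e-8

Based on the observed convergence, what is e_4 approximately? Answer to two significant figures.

4.9e-11

First estimate the order: p ≈ ln(e_3/e_2) / ln(e_2/e_1) = ln(4.4652e-8/4.8108e-6)/ln(4.8108e-6/1.1939e-4) = ln(0.00928162)/ln(0.0402948) ≈ 1.4572.
Then e_4 ≈ e_3·(e_3/e_2)^p = 4.4652e-8·(0.00928162)^1.4572 = 4.4652e-8·0.0010925 ≈ 4.878e-11.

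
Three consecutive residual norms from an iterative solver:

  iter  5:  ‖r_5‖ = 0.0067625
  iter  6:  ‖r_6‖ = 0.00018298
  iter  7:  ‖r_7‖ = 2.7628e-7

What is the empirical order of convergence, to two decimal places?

1.80

p ≈ ln(‖r_7‖/‖r_6‖) / ln(‖r_6‖/‖r_5‖)
  = ln(2.7628e-7/0.00018298) / ln(0.00018298/0.0067625)
  = ln(0.00150989) / ln(0.027058)
  = -6.49572 / -3.60977 ≈ 1.79948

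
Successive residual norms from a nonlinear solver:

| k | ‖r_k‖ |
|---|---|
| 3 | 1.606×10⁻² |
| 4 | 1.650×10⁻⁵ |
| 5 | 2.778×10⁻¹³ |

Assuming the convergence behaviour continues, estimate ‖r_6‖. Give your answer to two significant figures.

1.7e-33

First estimate the order: p ≈ ln(‖r_5‖/‖r_4‖) / ln(‖r_4‖/‖r_3‖) = ln(2.778×10⁻¹³/1.650×10⁻⁵)/ln(1.650×10⁻⁵/1.606×10⁻²) = ln(1.68364e-08)/ln(0.0010274) ≈ 2.6014.
Then ‖r_6‖ ≈ ‖r_5‖·(‖r_5‖/‖r_4‖)^p = 2.778×10⁻¹³·(1.68364e-08)^2.6014 = 2.778×10⁻¹³·5.98914e-21 ≈ 1.664e-33.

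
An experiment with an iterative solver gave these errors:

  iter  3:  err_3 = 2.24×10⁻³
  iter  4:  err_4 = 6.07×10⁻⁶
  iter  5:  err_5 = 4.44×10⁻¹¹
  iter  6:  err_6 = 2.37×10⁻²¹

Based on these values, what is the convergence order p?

Consecutive ratios: err_6/err_5 = 2.37×10⁻²¹/4.44×10⁻¹¹ = 5.33784e-11, err_5/err_4 = 4.44×10⁻¹¹/6.07×10⁻⁶ = 7.31466e-06.
p ≈ ln(5.33784e-11)/ln(7.31466e-06) = -23.6536/-11.8256 ≈ 2.00.
So the convergence is quadratic (order 2).

2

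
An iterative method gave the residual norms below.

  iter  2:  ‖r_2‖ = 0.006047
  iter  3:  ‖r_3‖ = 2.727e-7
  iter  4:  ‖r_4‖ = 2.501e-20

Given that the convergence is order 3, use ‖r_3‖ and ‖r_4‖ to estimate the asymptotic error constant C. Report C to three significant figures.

1.23

C ≈ ‖r_4‖ / ‖r_3‖^3
  = 2.501e-20 / (2.727e-7)^3
  = 2.501e-20 / 2.02794e-20 ≈ 1.2333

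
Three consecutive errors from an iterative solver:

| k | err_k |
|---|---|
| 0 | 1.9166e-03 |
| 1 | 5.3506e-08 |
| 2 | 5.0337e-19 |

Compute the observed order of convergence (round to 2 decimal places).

p ≈ ln(err_2/err_1) / ln(err_1/err_0)
  = ln(5.0337e-19/5.3506e-08) / ln(5.3506e-08/1.9166e-03)
  = ln(9.40773e-12) / ln(2.79171e-05)
  = -25.38949 / -10.48627 ≈ 2.42121

2.42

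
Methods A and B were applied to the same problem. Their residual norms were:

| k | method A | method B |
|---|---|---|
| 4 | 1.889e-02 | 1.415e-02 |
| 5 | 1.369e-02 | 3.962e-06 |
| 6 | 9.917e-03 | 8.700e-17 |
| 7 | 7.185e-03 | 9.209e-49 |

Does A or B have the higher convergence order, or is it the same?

B

Method A: p ≈ ln(7.185e-03/9.917e-03)/ln(9.917e-03/1.369e-02) ≈ 1.00.
Method B: p ≈ ln(9.209e-49/8.700e-17)/ln(8.700e-17/3.962e-06) ≈ 3.00.
Method B has the higher order (≈3.0 vs ≈1.0).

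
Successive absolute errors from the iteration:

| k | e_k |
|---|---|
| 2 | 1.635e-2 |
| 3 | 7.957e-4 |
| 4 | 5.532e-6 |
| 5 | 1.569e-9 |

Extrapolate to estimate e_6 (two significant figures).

First estimate the order: p ≈ ln(e_5/e_4) / ln(e_4/e_3) = ln(1.569e-9/5.532e-6)/ln(5.532e-6/7.957e-4) = ln(0.000283623)/ln(0.00695237) ≈ 1.6439.
Then e_6 ≈ e_5·(e_5/e_4)^p = 1.569e-9·(0.000283623)^1.6439 = 1.569e-9·1.47456e-06 ≈ 2.314e-15.

2.3e-15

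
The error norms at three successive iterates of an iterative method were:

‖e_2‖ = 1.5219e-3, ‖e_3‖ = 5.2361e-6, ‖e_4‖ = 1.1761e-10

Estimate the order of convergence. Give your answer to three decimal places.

1.887

p ≈ ln(‖e_4‖/‖e_3‖) / ln(‖e_3‖/‖e_2‖)
  = ln(1.1761e-10/5.2361e-6) / ln(5.2361e-6/1.5219e-3)
  = ln(2.24614e-05) / ln(0.0034405)
  = -10.703712 / -5.672138 ≈ 1.887068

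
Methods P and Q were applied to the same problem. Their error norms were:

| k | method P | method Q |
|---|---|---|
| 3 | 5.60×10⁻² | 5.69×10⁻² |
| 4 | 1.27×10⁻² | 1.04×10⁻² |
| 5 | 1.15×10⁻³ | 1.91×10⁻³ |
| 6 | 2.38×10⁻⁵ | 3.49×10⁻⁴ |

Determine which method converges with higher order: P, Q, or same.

Method P: p ≈ ln(2.38×10⁻⁵/1.15×10⁻³)/ln(1.15×10⁻³/1.27×10⁻²) ≈ 1.61.
Method Q: p ≈ ln(3.49×10⁻⁴/1.91×10⁻³)/ln(1.91×10⁻³/1.04×10⁻²) ≈ 1.00.
Method P has the higher order (≈1.6 vs ≈1.0).

P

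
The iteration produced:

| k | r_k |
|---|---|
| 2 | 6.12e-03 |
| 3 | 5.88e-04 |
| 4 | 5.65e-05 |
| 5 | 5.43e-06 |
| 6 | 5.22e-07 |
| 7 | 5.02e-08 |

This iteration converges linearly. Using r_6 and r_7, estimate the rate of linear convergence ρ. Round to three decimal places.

ρ ≈ r_7/r_6 = 5.02e-08/5.22e-07 = 0.09617

0.096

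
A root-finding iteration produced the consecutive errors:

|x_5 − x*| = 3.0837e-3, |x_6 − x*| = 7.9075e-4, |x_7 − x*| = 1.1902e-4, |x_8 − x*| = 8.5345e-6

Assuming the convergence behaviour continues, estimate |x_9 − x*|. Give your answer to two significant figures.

2.2e-7

First estimate the order: p ≈ ln(|x_8 − x*|/|x_7 − x*|) / ln(|x_7 − x*|/|x_6 − x*|) = ln(8.5345e-6/1.1902e-4)/ln(1.1902e-4/7.9075e-4) = ln(0.0717064)/ln(0.150515) ≈ 1.3916.
Then |x_9 − x*| ≈ |x_8 − x*|·(|x_8 − x*|/|x_7 − x*|)^p = 8.5345e-6·(0.0717064)^1.3916 = 8.5345e-6·0.0255502 ≈ 2.181e-07.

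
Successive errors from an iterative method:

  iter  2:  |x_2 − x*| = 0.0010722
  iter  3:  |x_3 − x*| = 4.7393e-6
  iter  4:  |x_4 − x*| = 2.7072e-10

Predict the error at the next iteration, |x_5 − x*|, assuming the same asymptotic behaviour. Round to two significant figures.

First estimate the order: p ≈ ln(|x_4 − x*|/|x_3 − x*|) / ln(|x_3 − x*|/|x_2 − x*|) = ln(2.7072e-10/4.7393e-6)/ln(4.7393e-6/0.0010722) = ln(5.71224e-05)/ln(0.00442016) ≈ 1.8021.
Then |x_5 − x*| ≈ |x_4 − x*|·(|x_4 − x*|/|x_3 − x*|)^p = 2.7072e-10·(5.71224e-05)^1.8021 = 2.7072e-10·2.25601e-08 ≈ 6.107e-18.

6.1e-18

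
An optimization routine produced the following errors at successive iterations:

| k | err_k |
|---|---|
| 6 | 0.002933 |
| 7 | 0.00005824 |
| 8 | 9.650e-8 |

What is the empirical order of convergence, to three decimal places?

1.634

p ≈ ln(err_8/err_7) / ln(err_7/err_6)
  = ln(9.650e-8/0.00005824) / ln(0.00005824/0.002933)
  = ln(0.00165694) / ln(0.0198568)
  = -6.402783 / -3.919209 ≈ 1.633693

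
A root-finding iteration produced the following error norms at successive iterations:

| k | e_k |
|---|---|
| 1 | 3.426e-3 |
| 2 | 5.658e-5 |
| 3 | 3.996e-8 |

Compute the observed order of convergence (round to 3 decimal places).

1.768

p ≈ ln(e_3/e_2) / ln(e_2/e_1)
  = ln(3.996e-8/5.658e-5) / ln(5.658e-5/3.426e-3)
  = ln(0.000706257) / ln(0.0165149)
  = -7.255531 / -4.103492 ≈ 1.768136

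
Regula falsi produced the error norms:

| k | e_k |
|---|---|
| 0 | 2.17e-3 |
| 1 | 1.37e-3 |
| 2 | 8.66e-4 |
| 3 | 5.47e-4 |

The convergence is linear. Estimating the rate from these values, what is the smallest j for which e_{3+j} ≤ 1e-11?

Rate ρ ≈ e_3/e_2 = 5.47e-4/8.66e-4 = 0.6316.
After j more steps, e_{3+j} ≈ 5.47e-4·ρ^j; need ρ^j ≤ 1e-11/5.47e-4 = 1.82815e-08.
j ≥ ln(1.82815e-08)/ln(0.6316) = -17.8174/-0.45950 = 38.776.
So 39 more iterations are needed.

39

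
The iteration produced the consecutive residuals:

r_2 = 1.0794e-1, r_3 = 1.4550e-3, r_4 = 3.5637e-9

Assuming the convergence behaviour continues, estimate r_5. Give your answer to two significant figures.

5.2e-26

First estimate the order: p ≈ ln(r_4/r_3) / ln(r_3/r_2) = ln(3.5637e-9/1.4550e-3)/ln(1.4550e-3/1.0794e-1) = ln(2.44928e-06)/ln(0.0134797) ≈ 3.0000.
Then r_5 ≈ r_4·(r_4/r_3)^p = 3.5637e-9·(2.44928e-06)^3.0000 = 3.5637e-9·1.46932e-17 ≈ 5.236e-26.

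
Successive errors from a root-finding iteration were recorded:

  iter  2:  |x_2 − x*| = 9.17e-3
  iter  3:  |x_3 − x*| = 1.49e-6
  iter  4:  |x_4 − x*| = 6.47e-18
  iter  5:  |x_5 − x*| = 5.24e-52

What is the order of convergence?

3

Consecutive ratios: |x_5 − x*|/|x_4 − x*| = 5.24e-52/6.47e-18 = 8.09892e-35, |x_4 − x*|/|x_3 − x*| = 6.47e-18/1.49e-6 = 4.34228e-12.
p ≈ ln(8.09892e-35)/ln(4.34228e-12) = -78.4987/-26.1626 ≈ 3.00.
So the convergence is cubic (order 3).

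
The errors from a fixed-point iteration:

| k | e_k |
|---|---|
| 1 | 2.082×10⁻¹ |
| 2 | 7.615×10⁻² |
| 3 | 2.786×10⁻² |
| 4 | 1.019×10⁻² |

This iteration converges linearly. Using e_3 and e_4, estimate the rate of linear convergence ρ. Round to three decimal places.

0.366

ρ ≈ e_4/e_3 = 1.019×10⁻²/2.786×10⁻² = 0.36576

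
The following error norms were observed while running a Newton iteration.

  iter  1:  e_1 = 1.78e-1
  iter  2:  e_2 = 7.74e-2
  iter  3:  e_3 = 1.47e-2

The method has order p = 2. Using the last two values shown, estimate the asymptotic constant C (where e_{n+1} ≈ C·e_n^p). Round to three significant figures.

2.45

C ≈ e_3 / e_2^2
  = 1.47e-2 / (7.74e-2)^2
  = 1.47e-2 / 0.00599076 ≈ 2.4538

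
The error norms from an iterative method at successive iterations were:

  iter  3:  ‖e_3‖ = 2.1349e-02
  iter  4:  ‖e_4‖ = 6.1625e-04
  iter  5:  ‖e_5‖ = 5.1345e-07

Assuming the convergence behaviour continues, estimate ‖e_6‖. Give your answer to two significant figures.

First estimate the order: p ≈ ln(‖e_5‖/‖e_4‖) / ln(‖e_4‖/‖e_3‖) = ln(5.1345e-07/6.1625e-04)/ln(6.1625e-04/2.1349e-02) = ln(0.000833185)/ln(0.0288655) ≈ 2.0000.
Then ‖e_6‖ ≈ ‖e_5‖·(‖e_5‖/‖e_4‖)^p = 5.1345e-07·(0.000833185)^2.0000 = 5.1345e-07·6.94197e-07 ≈ 3.564e-13.

3.6e-13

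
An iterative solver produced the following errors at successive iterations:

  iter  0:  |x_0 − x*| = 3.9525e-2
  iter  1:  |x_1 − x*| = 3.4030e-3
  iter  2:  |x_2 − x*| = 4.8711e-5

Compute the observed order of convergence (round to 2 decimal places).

1.73

p ≈ ln(|x_2 − x*|/|x_1 − x*|) / ln(|x_1 − x*|/|x_0 − x*|)
  = ln(4.8711e-5/3.4030e-3) / ln(3.4030e-3/3.9525e-2)
  = ln(0.0143141) / ln(0.0860974)
  = -4.24651 / -2.45228 ≈ 1.73166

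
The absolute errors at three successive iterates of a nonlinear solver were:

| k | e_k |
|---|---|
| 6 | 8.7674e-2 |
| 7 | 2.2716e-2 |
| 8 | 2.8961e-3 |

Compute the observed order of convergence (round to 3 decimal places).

p ≈ ln(e_8/e_7) / ln(e_7/e_6)
  = ln(2.8961e-3/2.2716e-2) / ln(2.2716e-2/8.7674e-2)
  = ln(0.127492) / ln(0.259096)
  = -2.059702 / -1.350557 ≈ 1.525076

1.525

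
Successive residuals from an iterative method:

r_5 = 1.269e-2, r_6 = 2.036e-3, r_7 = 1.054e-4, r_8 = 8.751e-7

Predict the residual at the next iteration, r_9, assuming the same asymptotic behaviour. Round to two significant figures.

First estimate the order: p ≈ ln(r_8/r_7) / ln(r_7/r_6) = ln(8.751e-7/1.054e-4)/ln(1.054e-4/2.036e-3) = ln(0.00830266)/ln(0.0517682) ≈ 1.6181.
Then r_9 ≈ r_8·(r_8/r_7)^p = 8.751e-7·(0.00830266)^1.6181 = 8.751e-7·0.000429621 ≈ 3.76e-10.

3.8e-10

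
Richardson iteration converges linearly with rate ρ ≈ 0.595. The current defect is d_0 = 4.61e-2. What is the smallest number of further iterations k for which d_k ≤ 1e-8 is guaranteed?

After k steps, d_k ≈ 4.61e-2·0.595^k.
Need 0.595^k ≤ 1e-8/4.61e-2 = 2.1692e-07.
k ≥ ln(2.1692e-07)/ln(0.595) = -15.3437/-0.51919 = 29.553.
Smallest integer k = 30.

30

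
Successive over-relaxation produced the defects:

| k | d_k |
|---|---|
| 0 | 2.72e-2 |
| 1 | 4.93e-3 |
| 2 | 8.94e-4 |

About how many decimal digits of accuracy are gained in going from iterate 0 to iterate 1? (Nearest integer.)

Digits gained ≈ log₁₀(d_0/d_1) = log₁₀(2.72e-2/4.93e-3) = log₁₀(5.51724) ≈ 0.742.

1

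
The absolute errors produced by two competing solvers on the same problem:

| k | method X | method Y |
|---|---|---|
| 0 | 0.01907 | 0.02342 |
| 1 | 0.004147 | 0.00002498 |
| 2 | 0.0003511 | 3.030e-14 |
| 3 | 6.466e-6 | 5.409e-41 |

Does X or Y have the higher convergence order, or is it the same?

Y

Method X: p ≈ ln(6.466e-6/0.0003511)/ln(0.0003511/0.004147) ≈ 1.62.
Method Y: p ≈ ln(5.409e-41/3.030e-14)/ln(3.030e-14/0.00002498) ≈ 3.00.
Method Y has the higher order (≈3.0 vs ≈1.6).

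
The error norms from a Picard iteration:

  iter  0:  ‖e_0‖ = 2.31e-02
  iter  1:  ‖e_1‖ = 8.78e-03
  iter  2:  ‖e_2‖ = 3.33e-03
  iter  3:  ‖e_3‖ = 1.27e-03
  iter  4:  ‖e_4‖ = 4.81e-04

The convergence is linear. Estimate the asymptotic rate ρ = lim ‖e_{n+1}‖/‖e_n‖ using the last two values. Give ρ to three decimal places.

0.379

ρ ≈ ‖e_4‖/‖e_3‖ = 4.81e-04/1.27e-03 = 0.37874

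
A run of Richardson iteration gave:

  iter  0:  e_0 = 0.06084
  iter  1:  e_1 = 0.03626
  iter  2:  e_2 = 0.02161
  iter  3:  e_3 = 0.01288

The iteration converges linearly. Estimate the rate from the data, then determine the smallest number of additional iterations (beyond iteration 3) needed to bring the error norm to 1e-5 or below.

Rate ρ ≈ e_3/e_2 = 0.01288/0.02161 = 0.5960.
After j more steps, e_{3+j} ≈ 0.01288·ρ^j; need ρ^j ≤ 1e-5/0.01288 = 0.000776398.
j ≥ ln(0.000776398)/ln(0.5960) = -7.1608/-0.51751 = 13.837.
So 14 more iterations are needed.

14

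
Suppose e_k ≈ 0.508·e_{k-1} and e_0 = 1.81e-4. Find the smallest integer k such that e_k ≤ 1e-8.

15

After k steps, e_k ≈ 1.81e-4·0.508^k.
Need 0.508^k ≤ 1e-8/1.81e-4 = 5.52486e-05.
k ≥ ln(5.52486e-05)/ln(0.508) = -9.8037/-0.67727 = 14.475.
Smallest integer k = 15.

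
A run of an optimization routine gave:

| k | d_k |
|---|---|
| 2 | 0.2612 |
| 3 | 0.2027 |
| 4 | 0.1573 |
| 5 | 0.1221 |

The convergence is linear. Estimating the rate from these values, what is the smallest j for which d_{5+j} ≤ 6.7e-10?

Rate ρ ≈ d_5/d_4 = 0.1221/0.1573 = 0.7762.
After j more steps, d_{5+j} ≈ 0.1221·ρ^j; need ρ^j ≤ 6.7e-10/0.1221 = 5.48731e-09.
j ≥ ln(5.48731e-09)/ln(0.7762) = -19.0208/-0.25335 = 75.077.
So 76 more iterations are needed.

76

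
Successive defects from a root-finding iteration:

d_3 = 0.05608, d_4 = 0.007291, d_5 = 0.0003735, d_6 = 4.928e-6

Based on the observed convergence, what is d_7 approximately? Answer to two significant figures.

First estimate the order: p ≈ ln(d_6/d_5) / ln(d_5/d_4) = ln(4.928e-6/0.0003735)/ln(0.0003735/0.007291) = ln(0.0131941)/ln(0.0512275) ≈ 1.4565.
Then d_7 ≈ d_6·(d_6/d_5)^p = 4.928e-6·(0.0131941)^1.4565 = 4.928e-6·0.0018295 ≈ 9.016e-09.

9.0e-9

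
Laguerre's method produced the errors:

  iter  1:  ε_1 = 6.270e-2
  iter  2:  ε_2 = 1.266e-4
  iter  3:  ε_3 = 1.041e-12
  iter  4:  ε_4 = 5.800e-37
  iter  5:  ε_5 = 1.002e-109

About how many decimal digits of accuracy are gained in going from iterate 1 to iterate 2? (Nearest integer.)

Digits gained ≈ log₁₀(ε_1/ε_2) = log₁₀(6.270e-2/1.266e-4) = log₁₀(495.261) ≈ 2.695.

3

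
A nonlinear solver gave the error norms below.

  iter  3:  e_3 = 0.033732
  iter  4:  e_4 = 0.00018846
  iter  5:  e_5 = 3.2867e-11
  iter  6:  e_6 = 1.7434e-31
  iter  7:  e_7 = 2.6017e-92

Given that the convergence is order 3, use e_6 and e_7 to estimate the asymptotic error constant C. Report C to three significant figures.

4.91

C ≈ e_7 / e_6^3
  = 2.6017e-92 / (1.7434e-31)^3
  = 2.6017e-92 / 5.29897e-93 ≈ 4.9098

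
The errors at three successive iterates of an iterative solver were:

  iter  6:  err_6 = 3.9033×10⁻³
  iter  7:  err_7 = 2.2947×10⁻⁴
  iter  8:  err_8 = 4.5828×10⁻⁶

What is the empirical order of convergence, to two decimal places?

p ≈ ln(err_8/err_7) / ln(err_7/err_6)
  = ln(4.5828×10⁻⁶/2.2947×10⁻⁴) / ln(2.2947×10⁻⁴/3.9033×10⁻³)
  = ln(0.0199712) / ln(0.0587887)
  = -3.91346 / -2.83381 ≈ 1.38099

1.38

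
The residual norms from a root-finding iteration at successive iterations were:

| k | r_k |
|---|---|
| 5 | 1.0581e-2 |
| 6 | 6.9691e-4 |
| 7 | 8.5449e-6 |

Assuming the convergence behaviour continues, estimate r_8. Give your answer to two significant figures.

First estimate the order: p ≈ ln(r_7/r_6) / ln(r_6/r_5) = ln(8.5449e-6/6.9691e-4)/ln(6.9691e-4/1.0581e-2) = ln(0.0122611)/ln(0.0658643) ≈ 1.6180.
Then r_8 ≈ r_7·(r_7/r_6)^p = 8.5449e-6·(0.0122611)^1.6180 = 8.5449e-6·0.000807682 ≈ 6.902e-09.

6.9e-9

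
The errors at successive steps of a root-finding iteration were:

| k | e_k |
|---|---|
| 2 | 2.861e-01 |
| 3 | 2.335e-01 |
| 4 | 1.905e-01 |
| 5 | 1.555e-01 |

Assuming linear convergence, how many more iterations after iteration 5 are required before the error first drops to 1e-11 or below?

116

Rate ρ ≈ e_5/e_4 = 1.555e-01/1.905e-01 = 0.8163.
After j more steps, e_{5+j} ≈ 1.555e-01·ρ^j; need ρ^j ≤ 1e-11/1.555e-01 = 6.43087e-11.
j ≥ ln(6.43087e-11)/ln(0.8163) = -23.4673/-0.20297 = 115.620.
So 116 more iterations are needed.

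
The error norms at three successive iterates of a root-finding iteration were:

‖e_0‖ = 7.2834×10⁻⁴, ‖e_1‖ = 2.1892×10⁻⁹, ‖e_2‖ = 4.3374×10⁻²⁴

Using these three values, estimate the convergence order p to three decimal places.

2.663

p ≈ ln(‖e_2‖/‖e_1‖) / ln(‖e_1‖/‖e_0‖)
  = ln(4.3374×10⁻²⁴/2.1892×10⁻⁹) / ln(2.1892×10⁻⁹/7.2834×10⁻⁴)
  = ln(1.98127e-15) / ln(3.00574e-06)
  = -33.855038 / -12.714987 ≈ 2.662609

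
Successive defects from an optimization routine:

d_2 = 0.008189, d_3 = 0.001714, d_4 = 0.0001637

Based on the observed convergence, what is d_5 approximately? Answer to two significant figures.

First estimate the order: p ≈ ln(d_4/d_3) / ln(d_3/d_2) = ln(0.0001637/0.001714)/ln(0.001714/0.008189) = ln(0.0955076)/ln(0.209305) ≈ 1.5017.
Then d_5 ≈ d_4·(d_4/d_3)^p = 0.0001637·(0.0955076)^1.5017 = 0.0001637·0.0293984 ≈ 4.813e-06.

4.8e-6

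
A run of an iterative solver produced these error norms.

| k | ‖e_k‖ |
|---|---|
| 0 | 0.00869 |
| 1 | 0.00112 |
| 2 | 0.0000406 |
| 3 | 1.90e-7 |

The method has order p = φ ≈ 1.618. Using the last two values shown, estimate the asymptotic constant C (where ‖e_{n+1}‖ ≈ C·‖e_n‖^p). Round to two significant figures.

C ≈ ‖e_3‖ / ‖e_2‖^1.618
  = 1.90e-7 / (0.0000406)^1.618
  = 1.90e-7 / 7.84504e-08 ≈ 2.4219

2.4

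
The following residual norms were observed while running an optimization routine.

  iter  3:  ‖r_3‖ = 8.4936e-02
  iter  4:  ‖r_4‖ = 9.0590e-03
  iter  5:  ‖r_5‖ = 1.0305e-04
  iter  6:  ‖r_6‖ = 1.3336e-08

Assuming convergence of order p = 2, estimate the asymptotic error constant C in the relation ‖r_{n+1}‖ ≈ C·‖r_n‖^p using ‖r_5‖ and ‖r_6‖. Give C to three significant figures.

C ≈ ‖r_6‖ / ‖r_5‖^2
  = 1.3336e-08 / (1.0305e-04)^2
  = 1.3336e-08 / 1.06193e-08 ≈ 1.2558

1.26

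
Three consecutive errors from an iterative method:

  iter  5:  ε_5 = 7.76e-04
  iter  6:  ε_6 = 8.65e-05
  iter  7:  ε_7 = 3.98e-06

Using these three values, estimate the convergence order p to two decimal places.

p ≈ ln(ε_7/ε_6) / ln(ε_6/ε_5)
  = ln(3.98e-06/8.65e-05) / ln(8.65e-05/7.76e-04)
  = ln(0.0460116) / ln(0.111469)
  = -3.07886 / -2.19401 ≈ 1.40330

1.40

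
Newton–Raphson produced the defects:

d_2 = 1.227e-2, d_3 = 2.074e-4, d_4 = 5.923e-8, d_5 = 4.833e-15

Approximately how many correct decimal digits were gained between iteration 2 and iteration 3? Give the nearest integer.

2

Digits gained ≈ log₁₀(d_2/d_3) = log₁₀(1.227e-2/2.074e-4) = log₁₀(59.161) ≈ 1.772.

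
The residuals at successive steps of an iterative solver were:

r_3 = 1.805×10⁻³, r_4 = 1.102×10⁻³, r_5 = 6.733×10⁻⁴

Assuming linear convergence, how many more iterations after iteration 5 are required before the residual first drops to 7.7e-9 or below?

24

Rate ρ ≈ r_5/r_4 = 6.733×10⁻⁴/1.102×10⁻³ = 0.6110.
After j more steps, r_{5+j} ≈ 6.733×10⁻⁴·ρ^j; need ρ^j ≤ 7.7e-9/6.733×10⁻⁴ = 1.14362e-05.
j ≥ ln(1.14362e-05)/ln(0.6110) = -11.3787/-0.49266 = 23.096.
So 24 more iterations are needed.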